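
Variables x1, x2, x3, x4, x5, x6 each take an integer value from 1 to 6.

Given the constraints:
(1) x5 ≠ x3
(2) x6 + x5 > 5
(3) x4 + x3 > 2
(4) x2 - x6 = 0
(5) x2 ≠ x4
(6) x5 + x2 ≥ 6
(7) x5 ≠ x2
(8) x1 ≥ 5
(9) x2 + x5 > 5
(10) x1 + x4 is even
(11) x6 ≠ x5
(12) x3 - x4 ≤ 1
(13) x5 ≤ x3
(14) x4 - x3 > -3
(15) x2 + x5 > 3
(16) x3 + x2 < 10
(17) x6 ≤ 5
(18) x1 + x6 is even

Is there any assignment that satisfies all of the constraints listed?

Satisfiable

One satisfying assignment is x1 = 5, x2 = 5, x3 = 2, x4 = 1, x5 = 1, x6 = 5.
For the less obvious constraints — constraint 2: x6 + x5 = 6; constraint 3: x4 + x3 = 3; constraint 4: x2 - x6 = 0 — and the others hold by inspection.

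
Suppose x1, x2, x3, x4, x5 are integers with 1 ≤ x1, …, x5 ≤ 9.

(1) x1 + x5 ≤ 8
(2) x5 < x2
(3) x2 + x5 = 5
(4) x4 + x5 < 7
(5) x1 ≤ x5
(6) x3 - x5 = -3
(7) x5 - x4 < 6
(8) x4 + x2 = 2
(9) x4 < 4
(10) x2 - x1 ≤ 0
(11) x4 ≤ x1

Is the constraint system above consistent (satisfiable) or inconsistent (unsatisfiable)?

Unsatisfiable

Constraints 2, 5, and 10 give x1 ≤ x5, x5 < x2, x2 ≤ x1. Chaining: x1 ≤ x5 < x2 ≤ x1, which forces x1 < x1 — impossible.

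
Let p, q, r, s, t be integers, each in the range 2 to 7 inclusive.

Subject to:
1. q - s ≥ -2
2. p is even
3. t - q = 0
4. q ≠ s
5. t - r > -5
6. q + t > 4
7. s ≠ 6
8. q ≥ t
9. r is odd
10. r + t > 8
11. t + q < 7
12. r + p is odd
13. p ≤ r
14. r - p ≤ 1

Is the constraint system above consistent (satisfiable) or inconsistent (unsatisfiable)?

The assignment p = 6, q = 3, r = 7, s = 2, t = 3 works:
  constraint 1 holds since q - s = 1.
  constraint 3 holds since t - q = 0.
  constraint 5 holds since t - r = -4.
The rest check out directly.

Satisfiable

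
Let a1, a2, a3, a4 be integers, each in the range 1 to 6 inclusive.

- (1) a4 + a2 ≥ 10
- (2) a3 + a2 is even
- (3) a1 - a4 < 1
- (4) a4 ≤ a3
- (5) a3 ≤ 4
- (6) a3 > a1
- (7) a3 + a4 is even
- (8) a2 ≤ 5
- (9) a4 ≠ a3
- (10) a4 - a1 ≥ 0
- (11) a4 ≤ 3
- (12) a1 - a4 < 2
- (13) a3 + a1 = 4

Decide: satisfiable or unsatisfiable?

From constraints 4 and 5: a4 ≤ a3 ≤ 4. From constraint 8: a2 ≤ 5. Hence a4 + a2 ≤ 9. But constraint 1 requires a4 + a2 ≥ 10, and 10 > 9. Contradiction.

Unsatisfiable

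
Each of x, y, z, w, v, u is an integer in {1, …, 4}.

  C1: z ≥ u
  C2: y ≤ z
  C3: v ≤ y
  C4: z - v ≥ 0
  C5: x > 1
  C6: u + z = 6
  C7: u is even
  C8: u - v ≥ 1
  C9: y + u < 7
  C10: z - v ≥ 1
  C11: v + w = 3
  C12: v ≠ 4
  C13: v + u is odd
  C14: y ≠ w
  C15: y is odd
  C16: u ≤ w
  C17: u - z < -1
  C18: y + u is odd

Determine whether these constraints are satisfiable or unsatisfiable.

Satisfiable

One satisfying assignment is x = 4, y = 3, z = 4, w = 2, v = 1, u = 2.
For the less obvious constraints — constraint 4: z - v = 3; constraint 6: u + z = 6 — and the others hold by inspection.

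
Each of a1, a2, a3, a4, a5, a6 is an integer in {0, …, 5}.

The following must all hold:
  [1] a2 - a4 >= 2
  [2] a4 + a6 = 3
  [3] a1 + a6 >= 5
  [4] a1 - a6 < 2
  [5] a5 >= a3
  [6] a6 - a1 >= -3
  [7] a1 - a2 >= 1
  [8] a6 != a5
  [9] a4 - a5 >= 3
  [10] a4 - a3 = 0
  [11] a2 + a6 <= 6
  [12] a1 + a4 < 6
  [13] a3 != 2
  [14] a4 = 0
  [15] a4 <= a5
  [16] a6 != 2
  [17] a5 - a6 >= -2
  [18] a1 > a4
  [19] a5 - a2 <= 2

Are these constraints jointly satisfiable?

Constraints 1, 6, 7, 9, and 17 give a5 − a6 ≥ -2, a6 − a1 ≥ -3, a1 − a2 ≥ 1, a2 − a4 ≥ 2, a4 − a5 ≥ 3.
Adding all 5 inequalities: the left sides telescope to 0, and the right sides sum to (-2) + (-3) + 1 + 2 + 3 = 1. So 0 ≥ 1, which is false.

Unsatisfiable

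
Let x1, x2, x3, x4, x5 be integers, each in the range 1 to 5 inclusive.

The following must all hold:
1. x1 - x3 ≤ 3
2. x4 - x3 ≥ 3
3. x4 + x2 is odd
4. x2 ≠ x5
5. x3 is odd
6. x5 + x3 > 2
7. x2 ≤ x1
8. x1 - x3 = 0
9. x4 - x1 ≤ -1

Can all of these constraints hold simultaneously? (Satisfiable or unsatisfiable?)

Constraints 1, 2, and 9 give x1 − x4 ≥ 1, x4 − x3 ≥ 3, x3 − x1 ≥ -3.
Adding all 3 inequalities: the left sides telescope to 0, and the right sides sum to 1 + 3 + (-3) = 1. So 0 ≥ 1, which is false.

Unsatisfiable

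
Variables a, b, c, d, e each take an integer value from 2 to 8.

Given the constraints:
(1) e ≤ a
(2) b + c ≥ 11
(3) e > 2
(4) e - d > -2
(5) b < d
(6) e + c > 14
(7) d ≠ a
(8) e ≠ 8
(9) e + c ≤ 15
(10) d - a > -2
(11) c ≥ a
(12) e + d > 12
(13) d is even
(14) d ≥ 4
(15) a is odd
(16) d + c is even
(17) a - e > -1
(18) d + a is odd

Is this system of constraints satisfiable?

Satisfiable

The assignment a = 7, b = 4, c = 8, d = 8, e = 7 works:
  constraint 2 holds since b + c = 12.
  constraint 4 holds since e - d = -1.
The rest check out directly.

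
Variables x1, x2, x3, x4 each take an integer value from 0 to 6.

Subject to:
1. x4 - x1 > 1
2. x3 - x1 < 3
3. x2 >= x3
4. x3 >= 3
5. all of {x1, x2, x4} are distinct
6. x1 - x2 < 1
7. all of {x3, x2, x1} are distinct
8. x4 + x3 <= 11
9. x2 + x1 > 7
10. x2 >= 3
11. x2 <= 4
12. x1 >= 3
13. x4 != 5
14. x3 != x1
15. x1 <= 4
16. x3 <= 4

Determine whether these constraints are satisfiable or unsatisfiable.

Constraints 4, 10, 11, 12, 15, and 16 confine each of x3, x2, x1 to the 2 values {3, 4}.
Constraint 7 requires all 3 of them to be distinct, but only 2 values are available — impossible by the pigeonhole principle.

Unsatisfiable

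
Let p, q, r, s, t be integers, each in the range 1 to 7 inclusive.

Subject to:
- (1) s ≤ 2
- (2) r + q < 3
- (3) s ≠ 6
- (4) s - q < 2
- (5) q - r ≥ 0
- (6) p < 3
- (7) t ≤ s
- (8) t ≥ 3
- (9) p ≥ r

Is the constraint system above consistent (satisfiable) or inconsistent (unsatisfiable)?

Unsatisfiable

From constraint 8: t ≥ 3. From constraints 1 and 7: t ≤ s and s ≤ 2, so t ≤ 2. But 2 < 3, so no value of t works.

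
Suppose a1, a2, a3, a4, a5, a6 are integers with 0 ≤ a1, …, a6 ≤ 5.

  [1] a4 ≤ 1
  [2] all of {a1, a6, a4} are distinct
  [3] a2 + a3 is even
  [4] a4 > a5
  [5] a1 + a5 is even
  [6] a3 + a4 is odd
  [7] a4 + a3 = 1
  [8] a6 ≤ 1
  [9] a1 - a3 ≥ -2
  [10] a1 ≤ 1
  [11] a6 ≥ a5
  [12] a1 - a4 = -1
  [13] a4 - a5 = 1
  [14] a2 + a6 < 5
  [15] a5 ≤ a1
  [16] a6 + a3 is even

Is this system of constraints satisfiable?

Unsatisfiable

Constraints 1, 8, and 10 confine each of a1, a6, a4 to the 2 values {0, 1} (the domain already gives each ≥ 0).
Constraint 2 requires all 3 of them to be distinct, but only 2 values are available — impossible by the pigeonhole principle.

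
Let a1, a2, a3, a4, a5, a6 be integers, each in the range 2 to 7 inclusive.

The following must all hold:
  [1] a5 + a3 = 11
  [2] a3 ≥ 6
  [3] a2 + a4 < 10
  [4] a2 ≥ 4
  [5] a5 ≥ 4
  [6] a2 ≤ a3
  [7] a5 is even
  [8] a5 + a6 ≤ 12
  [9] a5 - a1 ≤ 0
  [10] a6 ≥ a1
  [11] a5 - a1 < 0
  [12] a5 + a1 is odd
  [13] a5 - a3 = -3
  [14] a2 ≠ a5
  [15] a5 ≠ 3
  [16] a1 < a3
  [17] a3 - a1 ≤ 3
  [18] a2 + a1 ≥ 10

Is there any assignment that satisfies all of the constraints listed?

Setting (a1, a2, a3, a4, a5, a6) = (5, 6, 7, 3, 4, 7) satisfies everything: constraint 1: a5 + a3 = 11; constraint 3: a2 + a4 = 9, and the others follow.

Satisfiable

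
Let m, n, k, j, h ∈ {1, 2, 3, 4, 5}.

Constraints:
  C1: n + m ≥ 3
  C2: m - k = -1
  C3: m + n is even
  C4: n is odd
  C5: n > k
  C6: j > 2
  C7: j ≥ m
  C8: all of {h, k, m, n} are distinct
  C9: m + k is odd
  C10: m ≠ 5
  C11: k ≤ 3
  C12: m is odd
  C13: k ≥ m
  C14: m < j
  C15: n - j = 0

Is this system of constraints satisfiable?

Satisfiable

The assignment m = 1, n = 5, k = 2, j = 5, h = 4 works:
  constraint 1 holds since n + m = 6.
  constraint 2 holds since m - k = -1.
  constraint 15 holds since n - j = 0.
The rest check out directly.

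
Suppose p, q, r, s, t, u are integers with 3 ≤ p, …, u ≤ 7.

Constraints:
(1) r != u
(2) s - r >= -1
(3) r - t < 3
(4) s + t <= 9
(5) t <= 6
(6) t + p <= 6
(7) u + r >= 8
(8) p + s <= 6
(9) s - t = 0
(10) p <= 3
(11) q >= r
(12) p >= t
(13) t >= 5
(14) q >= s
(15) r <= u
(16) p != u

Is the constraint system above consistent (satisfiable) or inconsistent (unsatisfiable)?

From constraint 13: t ≥ 5. From constraints 10 and 12: t ≤ p and p ≤ 3, so t ≤ 3. But 3 < 5, so no value of t works.

Unsatisfiable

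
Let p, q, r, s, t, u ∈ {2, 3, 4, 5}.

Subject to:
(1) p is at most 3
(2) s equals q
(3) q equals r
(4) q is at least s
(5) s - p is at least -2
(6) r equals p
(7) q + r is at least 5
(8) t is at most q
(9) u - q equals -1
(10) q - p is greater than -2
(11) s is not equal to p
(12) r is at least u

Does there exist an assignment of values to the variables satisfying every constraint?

From constraints 2, 3, and 6, s = q = r = p, so s = p. But constraint 11 says s ≠ p. Contradiction.

Unsatisfiable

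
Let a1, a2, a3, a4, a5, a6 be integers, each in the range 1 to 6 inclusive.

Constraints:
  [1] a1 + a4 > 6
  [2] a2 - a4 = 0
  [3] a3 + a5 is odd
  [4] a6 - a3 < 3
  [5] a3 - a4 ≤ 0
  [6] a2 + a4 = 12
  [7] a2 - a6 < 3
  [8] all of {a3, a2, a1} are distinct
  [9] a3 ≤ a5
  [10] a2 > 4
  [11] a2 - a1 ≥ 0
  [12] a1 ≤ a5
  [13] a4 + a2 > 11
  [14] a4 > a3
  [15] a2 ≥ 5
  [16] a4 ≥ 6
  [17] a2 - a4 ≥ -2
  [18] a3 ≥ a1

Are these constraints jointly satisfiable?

Take a1 = 3, a2 = 6, a3 = 5, a4 = 6, a5 = 6, a6 = 5. Then constraint 1: a1 + a4 = 9; constraint 2: a2 - a4 = 0; constraint 4: a6 - a3 = 0, and every other listed constraint is also met.

Satisfiable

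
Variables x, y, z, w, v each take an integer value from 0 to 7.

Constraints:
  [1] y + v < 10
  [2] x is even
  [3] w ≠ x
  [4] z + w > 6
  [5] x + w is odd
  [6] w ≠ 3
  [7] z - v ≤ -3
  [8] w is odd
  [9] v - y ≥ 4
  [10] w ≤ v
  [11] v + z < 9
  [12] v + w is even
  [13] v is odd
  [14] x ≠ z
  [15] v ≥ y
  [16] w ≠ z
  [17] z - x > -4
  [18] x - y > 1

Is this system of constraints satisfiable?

Satisfiable

Setting (x, y, z, w, v) = (2, 0, 1, 7, 7) satisfies everything: constraint 1: y + v = 7; constraint 4: z + w = 8, and the others follow.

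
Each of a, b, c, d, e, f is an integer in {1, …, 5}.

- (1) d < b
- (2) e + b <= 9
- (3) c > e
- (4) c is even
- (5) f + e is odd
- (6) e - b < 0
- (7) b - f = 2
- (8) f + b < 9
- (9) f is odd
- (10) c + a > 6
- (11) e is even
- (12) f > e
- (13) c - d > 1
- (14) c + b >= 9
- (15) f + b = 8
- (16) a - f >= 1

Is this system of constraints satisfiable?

Satisfiable

The assignment a = 5, b = 5, c = 4, d = 1, e = 2, f = 3 works:
  constraint 2 holds since e + b = 7.
  constraint 6 holds since e - b = -3.
  constraint 7 holds since b - f = 2.
The rest check out directly.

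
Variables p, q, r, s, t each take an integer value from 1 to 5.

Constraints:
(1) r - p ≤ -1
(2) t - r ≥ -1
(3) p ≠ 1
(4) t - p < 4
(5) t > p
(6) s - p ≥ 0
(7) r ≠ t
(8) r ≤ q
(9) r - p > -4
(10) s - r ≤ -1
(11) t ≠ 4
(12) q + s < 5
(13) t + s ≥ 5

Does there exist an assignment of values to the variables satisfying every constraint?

Constraints 1, 6, and 10 give p − r ≥ 1, r − s ≥ 1, s − p ≥ 0.
Adding all 3 inequalities: the left sides telescope to 0, and the right sides sum to 1 + 1 + 0 = 2. So 0 ≥ 2, which is false.

Unsatisfiable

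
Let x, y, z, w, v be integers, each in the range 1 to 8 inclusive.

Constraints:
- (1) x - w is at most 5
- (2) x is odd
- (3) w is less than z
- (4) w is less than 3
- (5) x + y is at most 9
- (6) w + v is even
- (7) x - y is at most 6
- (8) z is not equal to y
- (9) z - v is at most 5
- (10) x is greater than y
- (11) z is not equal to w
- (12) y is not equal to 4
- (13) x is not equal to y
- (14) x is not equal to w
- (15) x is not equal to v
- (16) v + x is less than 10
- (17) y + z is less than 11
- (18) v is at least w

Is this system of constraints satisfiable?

Setting (x, y, z, w, v) = (5, 1, 8, 1, 3) satisfies everything: constraint 1: x - w = 4; constraint 5: x + y = 6; constraint 7: x - y = 4, and the others follow.

Satisfiable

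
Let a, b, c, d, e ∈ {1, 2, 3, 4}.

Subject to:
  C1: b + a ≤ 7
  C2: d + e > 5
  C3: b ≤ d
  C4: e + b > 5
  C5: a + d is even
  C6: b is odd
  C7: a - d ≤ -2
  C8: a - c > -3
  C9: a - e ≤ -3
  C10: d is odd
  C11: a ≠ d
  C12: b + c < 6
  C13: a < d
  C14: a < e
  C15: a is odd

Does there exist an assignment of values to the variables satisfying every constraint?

Satisfiable

Setting (a, b, c, d, e) = (1, 3, 1, 3, 4) satisfies everything: constraint 1: b + a = 4; constraint 2: d + e = 7, and the others follow.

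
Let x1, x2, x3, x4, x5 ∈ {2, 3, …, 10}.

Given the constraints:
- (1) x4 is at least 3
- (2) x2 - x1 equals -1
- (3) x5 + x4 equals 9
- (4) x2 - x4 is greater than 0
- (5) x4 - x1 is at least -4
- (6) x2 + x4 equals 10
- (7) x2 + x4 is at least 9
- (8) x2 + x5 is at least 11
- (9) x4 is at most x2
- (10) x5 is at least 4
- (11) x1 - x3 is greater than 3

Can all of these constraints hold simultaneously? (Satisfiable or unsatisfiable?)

Setting (x1, x2, x3, x4, x5) = (7, 6, 3, 4, 5) satisfies everything: constraint 2: x2 - x1 = -1; constraint 3: x5 + x4 = 9; constraint 4: x2 - x4 = 2, and the others follow.

Satisfiable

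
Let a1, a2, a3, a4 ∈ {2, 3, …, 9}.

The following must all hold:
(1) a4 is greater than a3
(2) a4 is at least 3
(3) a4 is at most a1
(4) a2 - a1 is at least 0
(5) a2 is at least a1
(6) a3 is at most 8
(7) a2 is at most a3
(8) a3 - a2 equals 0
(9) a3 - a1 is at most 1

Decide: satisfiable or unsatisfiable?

Constraints 1, 3, 4, and 7 give a2 ≤ a3, a3 < a4, a4 ≤ a1, a1 ≤ a2. Chaining: a2 ≤ a3 < a4 ≤ a1 ≤ a2, which forces a2 < a2 — impossible.

Unsatisfiable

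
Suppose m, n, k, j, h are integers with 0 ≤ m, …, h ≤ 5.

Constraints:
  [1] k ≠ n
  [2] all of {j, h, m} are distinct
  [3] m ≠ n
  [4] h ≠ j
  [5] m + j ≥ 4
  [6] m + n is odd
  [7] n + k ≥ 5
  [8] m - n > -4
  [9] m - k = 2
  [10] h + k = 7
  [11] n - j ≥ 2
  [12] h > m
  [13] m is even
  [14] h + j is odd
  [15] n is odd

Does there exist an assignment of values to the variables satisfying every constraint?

Satisfiable

Setting (m, n, k, j, h) = (4, 5, 2, 2, 5) satisfies everything: constraint 5: m + j = 6; constraint 7: n + k = 7; constraint 8: m - n = -1, and the others follow.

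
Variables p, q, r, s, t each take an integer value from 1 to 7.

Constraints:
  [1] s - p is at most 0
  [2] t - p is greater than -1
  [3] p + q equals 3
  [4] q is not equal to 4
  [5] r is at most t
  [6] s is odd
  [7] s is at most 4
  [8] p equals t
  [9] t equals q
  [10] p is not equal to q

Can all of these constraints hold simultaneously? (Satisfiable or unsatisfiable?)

From constraints 8 and 9, p = t = q, so p = q. But constraint 10 says p ≠ q. Contradiction.

Unsatisfiable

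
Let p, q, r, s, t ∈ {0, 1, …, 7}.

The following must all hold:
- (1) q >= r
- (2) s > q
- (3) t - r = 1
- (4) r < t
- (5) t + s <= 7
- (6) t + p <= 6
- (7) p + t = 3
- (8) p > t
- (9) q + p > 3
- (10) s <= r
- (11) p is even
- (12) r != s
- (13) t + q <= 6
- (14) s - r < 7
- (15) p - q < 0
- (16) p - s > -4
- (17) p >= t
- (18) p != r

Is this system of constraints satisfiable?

Unsatisfiable

Constraints 2, 4, 8, 10, and 15 give t < p, p < q, q < s, s ≤ r, r < t. Chaining: t < p < q < s ≤ r < t, which forces t < t — impossible.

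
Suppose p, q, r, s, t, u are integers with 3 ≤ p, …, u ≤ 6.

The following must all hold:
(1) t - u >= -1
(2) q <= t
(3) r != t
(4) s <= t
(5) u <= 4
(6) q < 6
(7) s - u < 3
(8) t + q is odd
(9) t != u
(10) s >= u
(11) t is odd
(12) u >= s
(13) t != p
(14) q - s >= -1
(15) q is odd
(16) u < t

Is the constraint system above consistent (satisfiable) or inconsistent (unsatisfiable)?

Unsatisfiable

Constraint 11 makes t odd and constraint 15 makes q odd, so t + q must be even. Constraint 8 says t + q is odd — contradiction.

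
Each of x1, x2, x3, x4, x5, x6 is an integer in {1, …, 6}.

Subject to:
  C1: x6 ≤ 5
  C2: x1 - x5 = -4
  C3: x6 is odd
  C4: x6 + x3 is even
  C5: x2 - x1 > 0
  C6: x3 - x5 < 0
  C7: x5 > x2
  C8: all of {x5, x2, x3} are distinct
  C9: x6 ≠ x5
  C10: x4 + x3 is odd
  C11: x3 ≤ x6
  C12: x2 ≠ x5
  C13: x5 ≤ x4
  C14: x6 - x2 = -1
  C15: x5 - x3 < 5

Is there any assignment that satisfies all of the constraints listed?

Satisfiable

Take x1 = 1, x2 = 4, x3 = 3, x4 = 6, x5 = 5, x6 = 3. Then constraint 2: x1 - x5 = -4; constraint 5: x2 - x1 = 3; constraint 6: x3 - x5 = -2, and every other listed constraint is also met.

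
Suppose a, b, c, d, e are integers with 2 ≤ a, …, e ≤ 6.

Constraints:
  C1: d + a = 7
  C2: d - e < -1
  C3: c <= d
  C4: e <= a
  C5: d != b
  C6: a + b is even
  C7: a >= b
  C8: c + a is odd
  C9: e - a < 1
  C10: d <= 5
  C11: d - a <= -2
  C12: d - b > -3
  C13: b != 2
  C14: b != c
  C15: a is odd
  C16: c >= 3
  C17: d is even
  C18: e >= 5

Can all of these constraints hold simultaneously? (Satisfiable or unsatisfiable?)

Unsatisfiable

From constraints 3 and 16: d ≥ c ≥ 3. From constraints 4 and 18: a ≥ e ≥ 5. Hence d + a ≥ 8. But constraint 1 requires d + a = 7, and 7 < 8. Contradiction.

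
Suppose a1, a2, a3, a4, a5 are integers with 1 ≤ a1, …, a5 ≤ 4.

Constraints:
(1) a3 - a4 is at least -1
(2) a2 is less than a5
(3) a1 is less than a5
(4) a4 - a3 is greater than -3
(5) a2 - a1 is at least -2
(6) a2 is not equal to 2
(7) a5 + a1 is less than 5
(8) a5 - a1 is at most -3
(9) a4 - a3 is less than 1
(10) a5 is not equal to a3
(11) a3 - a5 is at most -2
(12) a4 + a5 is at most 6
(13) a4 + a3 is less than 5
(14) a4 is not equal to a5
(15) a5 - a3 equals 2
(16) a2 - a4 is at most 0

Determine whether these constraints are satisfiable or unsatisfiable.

Unsatisfiable

Constraints 1, 5, 8, 11, and 16 give a5 − a3 ≥ 2, a3 − a4 ≥ -1, a4 − a2 ≥ 0, a2 − a1 ≥ -2, a1 − a5 ≥ 3.
Adding all 5 inequalities: the left sides telescope to 0, and the right sides sum to 2 + (-1) + 0 + (-2) + 3 = 2. So 0 ≥ 2, which is false.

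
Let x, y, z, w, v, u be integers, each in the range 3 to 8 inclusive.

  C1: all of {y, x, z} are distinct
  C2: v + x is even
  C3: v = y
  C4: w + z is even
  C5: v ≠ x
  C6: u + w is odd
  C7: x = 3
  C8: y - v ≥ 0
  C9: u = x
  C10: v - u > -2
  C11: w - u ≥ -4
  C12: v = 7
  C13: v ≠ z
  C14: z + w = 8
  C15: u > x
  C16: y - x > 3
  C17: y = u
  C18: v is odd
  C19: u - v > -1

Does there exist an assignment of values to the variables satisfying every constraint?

Constraint 12 fixes v = 7 and constraint 7 fixes x = 3. Constraints 3, 9, and 17 give v = y = u = x, so v = x. But 7 ≠ 3 — contradiction.

Unsatisfiable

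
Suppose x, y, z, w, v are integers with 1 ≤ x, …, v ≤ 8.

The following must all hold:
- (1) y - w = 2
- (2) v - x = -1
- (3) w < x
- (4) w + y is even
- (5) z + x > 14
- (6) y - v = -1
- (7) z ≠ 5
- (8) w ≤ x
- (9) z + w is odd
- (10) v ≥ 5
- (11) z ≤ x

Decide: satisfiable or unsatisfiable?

Satisfiable

Setting (x, y, z, w, v) = (8, 6, 7, 4, 7) satisfies everything: constraint 1: y - w = 2; constraint 2: v - x = -1, and the others follow.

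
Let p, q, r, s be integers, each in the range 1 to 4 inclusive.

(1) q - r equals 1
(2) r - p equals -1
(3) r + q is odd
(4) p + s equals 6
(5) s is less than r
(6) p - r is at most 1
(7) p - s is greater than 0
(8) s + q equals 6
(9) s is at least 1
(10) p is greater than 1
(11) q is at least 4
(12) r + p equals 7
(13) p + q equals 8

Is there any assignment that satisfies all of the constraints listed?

Setting (p, q, r, s) = (4, 4, 3, 2) satisfies everything: constraint 1: q - r = 1; constraint 2: r - p = -1, and the others follow.

Satisfiable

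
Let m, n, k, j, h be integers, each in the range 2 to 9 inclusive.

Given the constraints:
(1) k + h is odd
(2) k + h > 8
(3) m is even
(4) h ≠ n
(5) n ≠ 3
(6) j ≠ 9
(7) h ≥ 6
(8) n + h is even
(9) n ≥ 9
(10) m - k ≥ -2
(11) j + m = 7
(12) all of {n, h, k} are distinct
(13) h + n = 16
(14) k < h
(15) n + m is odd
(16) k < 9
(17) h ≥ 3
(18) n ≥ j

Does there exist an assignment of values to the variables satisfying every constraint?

One satisfying assignment is m = 2, n = 9, k = 2, j = 5, h = 7.
For the less obvious constraints — constraint 2: k + h = 9; constraint 10: m - k = 0; constraint 11: j + m = 7 — and the others hold by inspection.

Satisfiable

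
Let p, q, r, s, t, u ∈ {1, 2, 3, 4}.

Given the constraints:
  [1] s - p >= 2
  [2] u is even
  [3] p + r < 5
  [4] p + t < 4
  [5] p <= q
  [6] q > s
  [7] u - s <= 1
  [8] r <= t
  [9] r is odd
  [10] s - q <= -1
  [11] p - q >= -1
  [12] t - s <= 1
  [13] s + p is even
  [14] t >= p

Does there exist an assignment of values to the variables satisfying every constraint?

Constraints 1, 10, and 11 give p − q ≥ -1, q − s ≥ 1, s − p ≥ 2.
Adding all 3 inequalities: the left sides telescope to 0, and the right sides sum to (-1) + 1 + 2 = 2. So 0 ≥ 2, which is false.

Unsatisfiable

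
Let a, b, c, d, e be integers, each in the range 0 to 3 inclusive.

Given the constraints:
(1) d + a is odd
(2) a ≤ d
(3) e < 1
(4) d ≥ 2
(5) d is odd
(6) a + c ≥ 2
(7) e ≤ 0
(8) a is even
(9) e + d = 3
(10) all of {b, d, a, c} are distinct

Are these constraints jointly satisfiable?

Satisfiable

Take a = 2, b = 1, c = 0, d = 3, e = 0. Then constraint 6: a + c = 2; constraint 9: e + d = 3; constraint 10: values 1, 3, 2, 0 are distinct, and every other listed constraint is also met.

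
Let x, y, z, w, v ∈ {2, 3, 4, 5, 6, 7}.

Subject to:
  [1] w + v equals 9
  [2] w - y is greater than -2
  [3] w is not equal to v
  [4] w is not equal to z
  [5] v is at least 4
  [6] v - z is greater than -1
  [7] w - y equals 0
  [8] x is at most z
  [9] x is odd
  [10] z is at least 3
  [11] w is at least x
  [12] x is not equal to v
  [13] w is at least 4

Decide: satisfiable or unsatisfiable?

Try x = 3, y = 5, z = 4, w = 5, v = 4.
Check constraint 1: w + v = 9; constraint 2: w - y = 0; constraint 6: v - z = 0. The remaining constraints are straightforward to verify.

Satisfiable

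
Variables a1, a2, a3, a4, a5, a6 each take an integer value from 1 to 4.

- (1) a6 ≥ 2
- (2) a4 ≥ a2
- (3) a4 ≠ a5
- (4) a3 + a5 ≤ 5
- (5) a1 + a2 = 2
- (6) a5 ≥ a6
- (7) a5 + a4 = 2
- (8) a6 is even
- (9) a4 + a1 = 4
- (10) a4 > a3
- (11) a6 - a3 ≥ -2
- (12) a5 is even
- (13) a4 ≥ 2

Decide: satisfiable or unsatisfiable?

Unsatisfiable

From constraints 1 and 6: a5 ≥ a6 ≥ 2. From constraint 13: a4 ≥ 2. Hence a5 + a4 ≥ 4. But constraint 7 requires a5 + a4 = 2, and 2 < 4. Contradiction.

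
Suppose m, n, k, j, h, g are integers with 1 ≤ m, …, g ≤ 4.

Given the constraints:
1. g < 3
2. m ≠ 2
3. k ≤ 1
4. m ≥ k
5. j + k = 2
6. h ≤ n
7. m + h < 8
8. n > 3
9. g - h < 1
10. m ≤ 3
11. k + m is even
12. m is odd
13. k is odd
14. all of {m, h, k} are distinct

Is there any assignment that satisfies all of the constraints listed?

Satisfiable

Setting (m, n, k, j, h, g) = (3, 4, 1, 1, 2, 2) satisfies everything: constraint 5: j + k = 2; constraint 7: m + h = 5, and the others follow.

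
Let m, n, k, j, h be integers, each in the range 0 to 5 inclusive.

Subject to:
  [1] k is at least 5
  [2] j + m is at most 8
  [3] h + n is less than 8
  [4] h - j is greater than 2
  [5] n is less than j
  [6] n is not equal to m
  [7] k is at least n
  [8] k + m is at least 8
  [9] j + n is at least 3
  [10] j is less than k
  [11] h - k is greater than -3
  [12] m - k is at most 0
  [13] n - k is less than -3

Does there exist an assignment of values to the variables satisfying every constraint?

Try m = 4, n = 1, k = 5, j = 2, h = 5.
Check constraint 2: j + m = 6; constraint 3: h + n = 6; constraint 4: h - j = 3. The remaining constraints are straightforward to verify.

Satisfiable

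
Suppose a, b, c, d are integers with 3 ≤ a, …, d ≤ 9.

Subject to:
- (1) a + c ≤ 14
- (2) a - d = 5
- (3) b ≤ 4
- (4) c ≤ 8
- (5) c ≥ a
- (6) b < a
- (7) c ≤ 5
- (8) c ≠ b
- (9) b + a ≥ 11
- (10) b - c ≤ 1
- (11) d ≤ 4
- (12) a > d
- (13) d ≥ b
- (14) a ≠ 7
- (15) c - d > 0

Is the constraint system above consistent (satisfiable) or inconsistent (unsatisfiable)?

Unsatisfiable

From constraints 11 and 13: b ≤ d ≤ 4. From constraints 5 and 7: a ≤ c ≤ 5. Hence b + a ≤ 9. But constraint 9 requires b + a ≥ 11, and 11 > 9. Contradiction.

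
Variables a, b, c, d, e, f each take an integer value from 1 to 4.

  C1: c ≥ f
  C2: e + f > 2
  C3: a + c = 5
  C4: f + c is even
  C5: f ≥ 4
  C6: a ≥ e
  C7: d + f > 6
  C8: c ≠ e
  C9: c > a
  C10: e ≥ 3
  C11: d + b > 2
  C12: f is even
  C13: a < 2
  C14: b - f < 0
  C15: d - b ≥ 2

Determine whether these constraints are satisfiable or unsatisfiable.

Unsatisfiable

From constraints 6 and 10: a ≥ e ≥ 3. From constraints 1 and 5: c ≥ f ≥ 4. Hence a + c ≥ 7. But constraint 3 requires a + c = 5, and 5 < 7. Contradiction.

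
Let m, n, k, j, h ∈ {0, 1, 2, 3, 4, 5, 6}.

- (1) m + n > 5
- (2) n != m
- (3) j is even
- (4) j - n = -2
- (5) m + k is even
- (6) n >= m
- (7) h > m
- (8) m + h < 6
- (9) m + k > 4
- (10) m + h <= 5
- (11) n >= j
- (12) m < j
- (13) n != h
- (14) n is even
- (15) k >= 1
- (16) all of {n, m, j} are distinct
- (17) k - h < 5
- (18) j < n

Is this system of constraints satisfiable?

Try m = 0, n = 6, k = 6, j = 4, h = 4.
Check constraint 1: m + n = 6; constraint 4: j - n = -2. The remaining constraints are straightforward to verify.

Satisfiable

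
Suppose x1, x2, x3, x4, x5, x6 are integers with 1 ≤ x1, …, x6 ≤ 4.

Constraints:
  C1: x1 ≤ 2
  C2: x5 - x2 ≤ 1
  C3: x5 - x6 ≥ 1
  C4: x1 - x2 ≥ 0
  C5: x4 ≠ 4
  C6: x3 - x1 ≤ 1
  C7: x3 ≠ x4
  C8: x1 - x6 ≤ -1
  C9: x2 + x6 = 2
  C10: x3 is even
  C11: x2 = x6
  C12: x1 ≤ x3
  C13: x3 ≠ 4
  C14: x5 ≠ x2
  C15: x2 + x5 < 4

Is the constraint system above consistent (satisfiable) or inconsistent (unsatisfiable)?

Constraints 2, 3, 4, and 8 give x1 − x2 ≥ 0, x2 − x5 ≥ -1, x5 − x6 ≥ 1, x6 − x1 ≥ 1.
Adding all 4 inequalities: the left sides telescope to 0, and the right sides sum to 0 + (-1) + 1 + 1 = 1. So 0 ≥ 1, which is false.

Unsatisfiable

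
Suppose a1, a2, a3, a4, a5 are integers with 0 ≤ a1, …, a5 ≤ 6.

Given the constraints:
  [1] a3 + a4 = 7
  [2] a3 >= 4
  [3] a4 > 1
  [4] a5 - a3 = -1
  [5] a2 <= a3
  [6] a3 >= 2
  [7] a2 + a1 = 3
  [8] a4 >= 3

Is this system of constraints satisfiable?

Satisfiable

Setting (a1, a2, a3, a4, a5) = (1, 2, 4, 3, 3) satisfies everything: constraint 1: a3 + a4 = 7; constraint 4: a5 - a3 = -1, and the others follow.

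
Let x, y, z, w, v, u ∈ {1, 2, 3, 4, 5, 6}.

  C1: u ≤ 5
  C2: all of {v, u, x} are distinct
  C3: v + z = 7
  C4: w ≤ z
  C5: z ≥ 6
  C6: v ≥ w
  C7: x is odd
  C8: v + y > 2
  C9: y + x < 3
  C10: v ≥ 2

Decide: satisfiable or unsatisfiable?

From constraint 10: v ≥ 2. From constraint 5: z ≥ 6. Hence v + z ≥ 8. But constraint 3 requires v + z = 7, and 7 < 8. Contradiction.

Unsatisfiable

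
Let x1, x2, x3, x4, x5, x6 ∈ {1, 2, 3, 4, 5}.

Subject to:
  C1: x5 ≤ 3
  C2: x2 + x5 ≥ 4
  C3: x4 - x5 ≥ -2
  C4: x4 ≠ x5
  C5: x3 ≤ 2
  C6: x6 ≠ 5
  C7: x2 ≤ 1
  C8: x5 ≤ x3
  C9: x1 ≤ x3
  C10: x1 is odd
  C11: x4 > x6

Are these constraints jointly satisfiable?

Unsatisfiable

From constraint 7: x2 ≤ 1. From constraints 5 and 8: x5 ≤ x3 ≤ 2. Hence x2 + x5 ≤ 3. But constraint 2 requires x2 + x5 ≥ 4, and 4 > 3. Contradiction.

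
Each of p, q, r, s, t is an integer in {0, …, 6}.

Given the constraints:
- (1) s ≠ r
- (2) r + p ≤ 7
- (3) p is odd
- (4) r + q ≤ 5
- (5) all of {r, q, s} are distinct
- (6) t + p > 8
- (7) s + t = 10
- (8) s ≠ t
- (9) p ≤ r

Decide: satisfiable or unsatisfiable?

Take p = 3, q = 1, r = 3, s = 4, t = 6. Then constraint 2: r + p = 6; constraint 4: r + q = 4, and every other listed constraint is also met.

Satisfiable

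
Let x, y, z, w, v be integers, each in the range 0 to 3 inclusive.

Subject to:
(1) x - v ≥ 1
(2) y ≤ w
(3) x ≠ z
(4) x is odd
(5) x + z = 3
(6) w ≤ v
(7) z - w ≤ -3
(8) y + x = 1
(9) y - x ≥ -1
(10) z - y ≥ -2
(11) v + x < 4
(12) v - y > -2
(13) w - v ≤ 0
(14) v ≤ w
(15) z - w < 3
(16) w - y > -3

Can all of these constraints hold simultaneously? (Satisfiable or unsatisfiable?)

Constraints 1, 7, 9, 10, and 13 give z − y ≥ -2, y − x ≥ -1, x − v ≥ 1, v − w ≥ 0, w − z ≥ 3.
Adding all 5 inequalities: the left sides telescope to 0, and the right sides sum to (-2) + (-1) + 1 + 0 + 3 = 1. So 0 ≥ 1, which is false.

Unsatisfiable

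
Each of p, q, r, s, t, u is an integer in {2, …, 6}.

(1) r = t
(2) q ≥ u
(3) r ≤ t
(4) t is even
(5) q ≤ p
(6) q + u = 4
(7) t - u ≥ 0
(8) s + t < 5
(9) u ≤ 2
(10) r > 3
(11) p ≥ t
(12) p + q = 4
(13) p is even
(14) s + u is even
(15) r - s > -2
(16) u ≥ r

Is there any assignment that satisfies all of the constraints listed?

Unsatisfiable

From constraint 10: r ≥ 4. From constraints 9 and 16: r ≤ u and u ≤ 2, so r ≤ 2. But 2 < 4, so no value of r works.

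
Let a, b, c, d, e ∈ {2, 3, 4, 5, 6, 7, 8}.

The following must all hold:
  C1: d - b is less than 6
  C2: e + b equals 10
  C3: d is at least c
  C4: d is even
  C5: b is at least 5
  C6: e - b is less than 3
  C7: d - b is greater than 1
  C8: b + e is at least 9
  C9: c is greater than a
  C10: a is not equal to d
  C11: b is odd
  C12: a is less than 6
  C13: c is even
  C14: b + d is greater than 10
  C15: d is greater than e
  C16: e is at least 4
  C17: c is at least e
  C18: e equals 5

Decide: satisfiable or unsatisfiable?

Setting (a, b, c, d, e) = (5, 5, 8, 8, 5) satisfies everything: constraint 1: d - b = 3; constraint 2: e + b = 10; constraint 6: e - b = 0, and the others follow.

Satisfiable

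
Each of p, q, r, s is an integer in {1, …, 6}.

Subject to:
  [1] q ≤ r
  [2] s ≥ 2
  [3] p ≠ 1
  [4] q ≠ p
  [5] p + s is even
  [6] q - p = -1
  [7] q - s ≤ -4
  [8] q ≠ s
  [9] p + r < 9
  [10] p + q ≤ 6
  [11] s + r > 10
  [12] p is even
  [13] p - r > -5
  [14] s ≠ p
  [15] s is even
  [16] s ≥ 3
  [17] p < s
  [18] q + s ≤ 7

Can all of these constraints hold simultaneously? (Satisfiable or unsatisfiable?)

The assignment p = 2, q = 1, r = 6, s = 6 works:
  constraint 6 holds since q - p = -1.
  constraint 7 holds since q - s = -5.
The rest check out directly.

Satisfiable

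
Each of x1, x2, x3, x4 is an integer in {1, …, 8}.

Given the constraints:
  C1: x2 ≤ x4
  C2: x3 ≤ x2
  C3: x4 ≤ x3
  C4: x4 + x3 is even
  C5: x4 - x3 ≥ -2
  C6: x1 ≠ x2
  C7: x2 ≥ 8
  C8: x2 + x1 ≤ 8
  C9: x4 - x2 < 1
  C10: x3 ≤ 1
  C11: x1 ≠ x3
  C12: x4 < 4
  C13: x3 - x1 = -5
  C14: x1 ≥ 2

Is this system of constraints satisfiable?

From constraints 1 and 7: x4 ≥ x2 and x2 ≥ 8, so x4 ≥ 8. From constraints 3 and 10: x4 ≤ x3 and x3 ≤ 1, so x4 ≤ 1. But 1 < 8, so no value of x4 works.

Unsatisfiable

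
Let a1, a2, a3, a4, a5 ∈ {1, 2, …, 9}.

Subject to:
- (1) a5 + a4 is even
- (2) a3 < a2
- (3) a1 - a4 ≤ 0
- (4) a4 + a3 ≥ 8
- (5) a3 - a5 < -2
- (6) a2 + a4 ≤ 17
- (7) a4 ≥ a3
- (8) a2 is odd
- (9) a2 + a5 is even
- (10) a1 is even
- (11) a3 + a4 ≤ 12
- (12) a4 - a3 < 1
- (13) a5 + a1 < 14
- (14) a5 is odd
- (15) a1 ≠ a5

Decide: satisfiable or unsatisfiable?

Satisfiable

The assignment a1 = 2, a2 = 9, a3 = 5, a4 = 5, a5 = 9 works:
  constraint 3 holds since a1 - a4 = -3.
  constraint 4 holds since a4 + a3 = 10.
  constraint 5 holds since a3 - a5 = -4.
The rest check out directly.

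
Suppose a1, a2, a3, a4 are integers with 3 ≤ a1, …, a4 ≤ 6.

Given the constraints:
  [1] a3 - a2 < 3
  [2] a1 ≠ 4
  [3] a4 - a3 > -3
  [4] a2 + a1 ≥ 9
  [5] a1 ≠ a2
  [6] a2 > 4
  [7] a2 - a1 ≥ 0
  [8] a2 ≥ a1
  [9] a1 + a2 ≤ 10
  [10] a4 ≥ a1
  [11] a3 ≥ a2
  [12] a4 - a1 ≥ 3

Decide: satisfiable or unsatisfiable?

Try a1 = 3, a2 = 6, a3 = 6, a4 = 6.
Check constraint 1: a3 - a2 = 0; constraint 3: a4 - a3 = 0. The remaining constraints are straightforward to verify.

Satisfiable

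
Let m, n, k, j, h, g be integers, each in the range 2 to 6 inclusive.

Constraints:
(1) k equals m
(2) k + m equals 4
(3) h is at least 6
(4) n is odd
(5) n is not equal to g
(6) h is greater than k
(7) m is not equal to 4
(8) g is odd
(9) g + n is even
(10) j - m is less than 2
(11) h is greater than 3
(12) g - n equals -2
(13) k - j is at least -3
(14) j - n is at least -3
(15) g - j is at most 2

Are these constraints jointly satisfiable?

Take m = 2, n = 5, k = 2, j = 2, h = 6, g = 3. Then constraint 2: k + m = 4; constraint 10: j - m = 0; constraint 12: g - n = -2, and every other listed constraint is also met.

Satisfiable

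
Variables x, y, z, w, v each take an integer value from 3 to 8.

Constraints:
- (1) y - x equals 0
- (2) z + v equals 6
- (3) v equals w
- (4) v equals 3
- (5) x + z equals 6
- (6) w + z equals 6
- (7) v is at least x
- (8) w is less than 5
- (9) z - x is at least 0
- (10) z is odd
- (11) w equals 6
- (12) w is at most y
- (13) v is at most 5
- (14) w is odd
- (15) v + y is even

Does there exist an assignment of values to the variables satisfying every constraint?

Unsatisfiable

Constraint 4 fixes v = 3 and constraint 11 fixes w = 6, but constraint 3 requires v = w. Since 3 ≠ 6, contradiction.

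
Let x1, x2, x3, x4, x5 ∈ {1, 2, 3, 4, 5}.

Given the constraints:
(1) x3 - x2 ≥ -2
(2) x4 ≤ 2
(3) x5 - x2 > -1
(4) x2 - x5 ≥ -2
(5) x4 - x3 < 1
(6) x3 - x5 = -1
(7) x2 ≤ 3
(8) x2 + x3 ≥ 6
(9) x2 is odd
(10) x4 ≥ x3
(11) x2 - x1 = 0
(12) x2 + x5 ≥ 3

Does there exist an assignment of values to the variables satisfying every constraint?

Unsatisfiable

From constraint 7: x2 ≤ 3. From constraints 2 and 10: x3 ≤ x4 ≤ 2. Hence x2 + x3 ≤ 5. But constraint 8 requires x2 + x3 ≥ 6, and 6 > 5. Contradiction.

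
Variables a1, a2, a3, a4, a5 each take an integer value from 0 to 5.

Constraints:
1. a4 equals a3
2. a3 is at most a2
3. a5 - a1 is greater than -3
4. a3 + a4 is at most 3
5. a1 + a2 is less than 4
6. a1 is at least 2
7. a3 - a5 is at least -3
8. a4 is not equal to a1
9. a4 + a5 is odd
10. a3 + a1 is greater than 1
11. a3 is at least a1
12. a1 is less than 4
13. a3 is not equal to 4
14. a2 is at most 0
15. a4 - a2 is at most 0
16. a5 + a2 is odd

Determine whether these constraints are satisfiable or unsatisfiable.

Unsatisfiable

From constraints 6 and 11: a3 ≥ a1 and a1 ≥ 2, so a3 ≥ 2. From constraints 2 and 14: a3 ≤ a2 and a2 ≤ 0, so a3 ≤ 0. But 0 < 2, so no value of a3 works.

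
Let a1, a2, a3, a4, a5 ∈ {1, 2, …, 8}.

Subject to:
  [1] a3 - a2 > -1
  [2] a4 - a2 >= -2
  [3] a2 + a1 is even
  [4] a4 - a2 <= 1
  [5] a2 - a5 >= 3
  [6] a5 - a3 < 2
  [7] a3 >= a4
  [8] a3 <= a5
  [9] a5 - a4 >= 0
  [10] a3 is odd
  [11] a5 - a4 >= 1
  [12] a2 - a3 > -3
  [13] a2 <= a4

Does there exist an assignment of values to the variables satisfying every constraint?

Constraints 2, 5, and 11 give a4 − a2 ≥ -2, a2 − a5 ≥ 3, a5 − a4 ≥ 1.
Adding all 3 inequalities: the left sides telescope to 0, and the right sides sum to (-2) + 3 + 1 = 2. So 0 ≥ 2, which is false.

Unsatisfiable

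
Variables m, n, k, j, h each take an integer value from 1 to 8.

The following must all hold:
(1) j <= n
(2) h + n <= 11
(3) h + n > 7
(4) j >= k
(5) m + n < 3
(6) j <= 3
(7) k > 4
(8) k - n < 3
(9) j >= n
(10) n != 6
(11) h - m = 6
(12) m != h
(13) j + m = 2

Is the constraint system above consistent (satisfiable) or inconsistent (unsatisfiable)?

From constraint 7: k ≥ 5. From constraints 4 and 6: k ≤ j and j ≤ 3, so k ≤ 3. But 3 < 5, so no value of k works.

Unsatisfiable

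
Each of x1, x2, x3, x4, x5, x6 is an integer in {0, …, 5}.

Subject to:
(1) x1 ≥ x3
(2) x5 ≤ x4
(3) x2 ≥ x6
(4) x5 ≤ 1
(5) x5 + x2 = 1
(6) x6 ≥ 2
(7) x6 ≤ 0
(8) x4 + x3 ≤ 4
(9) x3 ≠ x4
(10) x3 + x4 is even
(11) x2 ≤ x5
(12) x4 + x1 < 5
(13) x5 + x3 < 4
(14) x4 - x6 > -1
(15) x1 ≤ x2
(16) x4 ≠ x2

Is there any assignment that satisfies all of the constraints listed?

From constraints 3 and 6: x2 ≥ x6 and x6 ≥ 2, so x2 ≥ 2. From constraints 4 and 11: x2 ≤ x5 and x5 ≤ 1, so x2 ≤ 1. But 1 < 2, so no value of x2 works.

Unsatisfiable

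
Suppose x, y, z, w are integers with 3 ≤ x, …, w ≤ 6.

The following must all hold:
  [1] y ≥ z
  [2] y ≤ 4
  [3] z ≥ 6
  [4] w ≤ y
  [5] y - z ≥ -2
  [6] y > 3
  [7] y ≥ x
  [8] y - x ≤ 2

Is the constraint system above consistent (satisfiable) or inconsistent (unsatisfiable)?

From constraints 1 and 3: y ≥ z and z ≥ 6, so y ≥ 6. From constraint 2: y ≤ 4. But 4 < 6, so no value of y works.

Unsatisfiable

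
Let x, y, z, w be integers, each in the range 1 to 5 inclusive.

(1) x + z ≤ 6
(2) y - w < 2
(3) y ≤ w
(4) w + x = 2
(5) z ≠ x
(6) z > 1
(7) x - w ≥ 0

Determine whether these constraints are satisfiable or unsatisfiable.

Satisfiable

Try x = 1, y = 1, z = 4, w = 1.
Check constraint 1: x + z = 5; constraint 2: y - w = 0; constraint 4: w + x = 2. The remaining constraints are straightforward to verify.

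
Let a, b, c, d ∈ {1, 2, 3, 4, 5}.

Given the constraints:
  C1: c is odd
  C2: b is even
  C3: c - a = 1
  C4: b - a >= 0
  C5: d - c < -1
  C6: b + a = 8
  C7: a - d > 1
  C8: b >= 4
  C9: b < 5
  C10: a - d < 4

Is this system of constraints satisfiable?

One satisfying assignment is a = 4, b = 4, c = 5, d = 1.
For the less obvious constraints — constraint 3: c - a = 1; constraint 4: b - a = 0 — and the others hold by inspection.

Satisfiable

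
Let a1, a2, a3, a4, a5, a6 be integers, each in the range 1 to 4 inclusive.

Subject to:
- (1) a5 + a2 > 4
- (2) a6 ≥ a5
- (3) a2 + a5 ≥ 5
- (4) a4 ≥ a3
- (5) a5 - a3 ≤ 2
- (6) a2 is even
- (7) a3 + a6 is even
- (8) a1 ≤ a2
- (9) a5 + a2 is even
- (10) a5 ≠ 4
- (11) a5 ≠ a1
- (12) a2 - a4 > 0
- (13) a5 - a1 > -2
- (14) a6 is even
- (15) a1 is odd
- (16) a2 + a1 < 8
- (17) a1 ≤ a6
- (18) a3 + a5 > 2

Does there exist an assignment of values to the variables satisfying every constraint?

Take a1 = 1, a2 = 4, a3 = 2, a4 = 2, a5 = 2, a6 = 2. Then constraint 1: a5 + a2 = 6; constraint 3: a2 + a5 = 6; constraint 5: a5 - a3 = 0, and every other listed constraint is also met.

Satisfiable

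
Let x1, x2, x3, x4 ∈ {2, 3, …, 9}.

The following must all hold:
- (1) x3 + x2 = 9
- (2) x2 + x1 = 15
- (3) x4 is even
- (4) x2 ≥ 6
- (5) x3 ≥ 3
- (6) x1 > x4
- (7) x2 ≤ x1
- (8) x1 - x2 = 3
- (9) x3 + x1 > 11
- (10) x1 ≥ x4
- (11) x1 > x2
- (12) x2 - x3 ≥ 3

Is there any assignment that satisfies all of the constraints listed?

Take x1 = 9, x2 = 6, x3 = 3, x4 = 2. Then constraint 1: x3 + x2 = 9; constraint 2: x2 + x1 = 15; constraint 8: x1 - x2 = 3, and every other listed constraint is also met.

Satisfiable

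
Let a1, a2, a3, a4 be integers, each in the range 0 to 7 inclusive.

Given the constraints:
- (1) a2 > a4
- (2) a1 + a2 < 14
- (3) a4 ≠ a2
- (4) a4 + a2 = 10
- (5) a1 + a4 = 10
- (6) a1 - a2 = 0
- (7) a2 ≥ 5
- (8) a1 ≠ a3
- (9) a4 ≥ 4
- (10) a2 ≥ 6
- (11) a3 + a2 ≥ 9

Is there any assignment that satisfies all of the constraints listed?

Satisfiable

Setting (a1, a2, a3, a4) = (6, 6, 3, 4) satisfies everything: constraint 2: a1 + a2 = 12; constraint 4: a4 + a2 = 10; constraint 5: a1 + a4 = 10, and the others follow.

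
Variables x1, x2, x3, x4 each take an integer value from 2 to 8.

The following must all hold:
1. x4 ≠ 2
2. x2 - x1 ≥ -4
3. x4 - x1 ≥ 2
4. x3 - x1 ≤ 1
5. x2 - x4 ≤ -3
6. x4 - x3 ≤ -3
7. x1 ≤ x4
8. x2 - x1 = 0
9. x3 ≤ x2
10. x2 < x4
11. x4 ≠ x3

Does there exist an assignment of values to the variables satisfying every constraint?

Constraints 2, 4, 5, and 6 give x1 − x3 ≥ -1, x3 − x4 ≥ 3, x4 − x2 ≥ 3, x2 − x1 ≥ -4.
Adding all 4 inequalities: the left sides telescope to 0, and the right sides sum to (-1) + 3 + 3 + (-4) = 1. So 0 ≥ 1, which is false.

Unsatisfiable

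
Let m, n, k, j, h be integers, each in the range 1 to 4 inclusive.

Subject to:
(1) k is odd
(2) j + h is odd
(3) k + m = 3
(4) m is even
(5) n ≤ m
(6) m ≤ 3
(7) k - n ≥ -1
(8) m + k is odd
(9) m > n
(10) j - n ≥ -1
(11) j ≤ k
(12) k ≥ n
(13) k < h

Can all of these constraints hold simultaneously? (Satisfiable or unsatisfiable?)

Try m = 2, n = 1, k = 1, j = 1, h = 2.
Check constraint 3: k + m = 3; constraint 7: k - n = 0; constraint 10: j - n = 0. The remaining constraints are straightforward to verify.

Satisfiable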